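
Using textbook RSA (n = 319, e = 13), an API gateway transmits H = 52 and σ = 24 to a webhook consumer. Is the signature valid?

σ^2 ≡ 24^2 = 576 ≡ 257
σ^4 ≡ 257^2 = 66049 ≡ 16
σ^8 ≡ 16^2 = 256
13 = 8 + 4 + 1, so σ^13 ≡ 256·16·24 ≡ 52 (mod 319)
52 = H, so the signature checks out.

valid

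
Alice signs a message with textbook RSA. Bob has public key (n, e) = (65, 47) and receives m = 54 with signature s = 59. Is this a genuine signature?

s^2 ≡ 59^2 = 3481 ≡ 36
s^4 ≡ 36^2 = 1296 ≡ 61
s^8 ≡ 61^2 = 3721 ≡ 16
s^16 ≡ 16^2 = 256 ≡ 61
s^32 ≡ 61^2 = 3721 ≡ 16
47 = 32 + 8 + 4 + 2 + 1, so s^47 ≡ 16·16·61·36·59 ≡ 54 (mod 65)
54 = m, so the signature checks out.

genuine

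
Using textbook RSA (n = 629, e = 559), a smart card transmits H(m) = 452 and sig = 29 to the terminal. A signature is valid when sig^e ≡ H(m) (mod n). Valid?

yes

sig^2 ≡ 29^2 = 841 ≡ 212
sig^4 ≡ 212^2 = 44944 ≡ 285
sig^8 ≡ 285^2 = 81225 ≡ 84
sig^16 ≡ 84^2 = 7056 ≡ 137
sig^32 ≡ 137^2 = 18769 ≡ 528
sig^64 ≡ 528^2 = 278784 ≡ 137
sig^128 ≡ 137^2 = 18769 ≡ 528
sig^256 ≡ 528^2 = 278784 ≡ 137
sig^512 ≡ 137^2 = 18769 ≡ 528
559 = 512 + 32 + 8 + 4 + 2 + 1, so sig^559 ≡ 528·528·84·285·212·29 ≡ 452 (mod 629)
sig^559 mod 629 = 452 matches H(m).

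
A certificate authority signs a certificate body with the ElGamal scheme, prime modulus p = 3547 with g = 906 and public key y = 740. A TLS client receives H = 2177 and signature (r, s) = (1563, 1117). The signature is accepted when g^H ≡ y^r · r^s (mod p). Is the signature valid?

valid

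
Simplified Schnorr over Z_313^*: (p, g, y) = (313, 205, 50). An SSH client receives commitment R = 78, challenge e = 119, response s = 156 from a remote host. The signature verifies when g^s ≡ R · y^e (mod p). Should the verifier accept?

accept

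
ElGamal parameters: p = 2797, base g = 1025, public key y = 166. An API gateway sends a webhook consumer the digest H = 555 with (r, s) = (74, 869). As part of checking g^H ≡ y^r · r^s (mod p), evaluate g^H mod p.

1201

1025^2 = 1050625 ≡ 1750
1025^4 ≡ 1750^2 = 3062500 ≡ 2582
1025^8 ≡ 2582^2 = 6666724 ≡ 1473
1025^16 ≡ 1473^2 = 2169729 ≡ 2054
1025^32 ≡ 2054^2 = 4218916 ≡ 1040
1025^64 ≡ 1040^2 = 1081600 ≡ 1958
1025^128 ≡ 1958^2 = 3833764 ≡ 1874
1025^256 ≡ 1874^2 = 3511876 ≡ 1641
1025^512 ≡ 1641^2 = 2692881 ≡ 2167
555 = 512 + 32 + 8 + 2 + 1, so 1025^555 ≡ 2167·1040·1473·1750·1025 ≡ 1201 (mod 2797)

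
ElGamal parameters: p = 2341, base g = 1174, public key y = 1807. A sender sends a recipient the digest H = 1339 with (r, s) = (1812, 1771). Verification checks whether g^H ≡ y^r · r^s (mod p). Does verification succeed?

fails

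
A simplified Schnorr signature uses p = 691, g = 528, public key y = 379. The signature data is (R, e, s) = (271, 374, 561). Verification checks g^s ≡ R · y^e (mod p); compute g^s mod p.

583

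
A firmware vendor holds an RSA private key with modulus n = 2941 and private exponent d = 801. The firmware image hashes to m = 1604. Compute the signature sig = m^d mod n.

m^801 mod 2941 = 2505

2505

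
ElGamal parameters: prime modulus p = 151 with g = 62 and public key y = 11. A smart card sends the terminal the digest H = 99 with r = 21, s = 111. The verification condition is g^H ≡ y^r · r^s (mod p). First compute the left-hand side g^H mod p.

20

Squares mod 151: 62^1≡62, 62^2≡69, 62^4≡80, 62^8≡58, 62^16≡42, 62^32≡103, 62^64≡39
99 = 64 + 32 + 2 + 1, so 62^99 ≡ 39·103·69·62 ≡ 20 (mod 151)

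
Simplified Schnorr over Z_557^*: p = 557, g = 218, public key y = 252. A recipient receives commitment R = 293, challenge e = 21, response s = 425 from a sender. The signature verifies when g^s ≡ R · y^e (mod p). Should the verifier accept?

g^s mod p:
218^2 = 47524 ≡ 179
218^4 ≡ 179^2 = 32041 ≡ 292
218^8 ≡ 292^2 = 85264 ≡ 43
218^16 ≡ 43^2 = 1849 ≡ 178
218^32 ≡ 178^2 = 31684 ≡ 492
218^64 ≡ 492^2 = 242064 ≡ 326
218^128 ≡ 326^2 = 106276 ≡ 446
218^256 ≡ 446^2 = 198916 ≡ 67
425 = 256 + 128 + 32 + 8 + 1, so 218^425 ≡ 67·446·492·43·218 ≡ 61 (mod 557)
R · y^e mod p:
252^2 = 63504 ≡ 6
252^4 ≡ 6^2 = 36
252^8 ≡ 36^2 = 1296 ≡ 182
252^16 ≡ 182^2 = 33124 ≡ 261
21 = 16 + 4 + 1, so 252^21 ≡ 261·36·252 ≡ 542 (mod 557)
293·542 = 158806 ≡ 61 (mod 557)
61 ≡ 61 (mod 557); signature holds.

accept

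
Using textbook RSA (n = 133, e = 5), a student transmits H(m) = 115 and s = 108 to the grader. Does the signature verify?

does not verify

s^2 ≡ 108^2 = 11664 ≡ 93
s^4 ≡ 93^2 = 8649 ≡ 4
5 = 4 + 1, so s^5 ≡ 4·108 ≡ 33 (mod 133)
33 ≠ 115, so verification fails.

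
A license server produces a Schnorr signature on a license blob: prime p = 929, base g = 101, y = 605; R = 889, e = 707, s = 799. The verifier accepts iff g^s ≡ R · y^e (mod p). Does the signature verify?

verifies

g^s mod p:
101^2 = 10201 ≡ 911
101^4 ≡ 911^2 = 829921 ≡ 324
101^8 ≡ 324^2 = 104976 ≡ 928
101^16 ≡ 928^2 = 861184 ≡ 1
101^32 ≡ 1^2 = 1
101^64 ≡ 1^2 = 1
101^128 ≡ 1^2 = 1
101^256 ≡ 1^2 = 1
101^512 ≡ 1^2 = 1
799 = 512 + 256 + 16 + 8 + 4 + 2 + 1, so 101^799 ≡ 1·1·1·928·324·911·101 ≡ 46 (mod 929)
R · y^e mod p:
605^2 = 366025 ≡ 928
605^4 ≡ 928^2 = 861184 ≡ 1
605^8 ≡ 1^2 = 1
605^16 ≡ 1^2 = 1
605^32 ≡ 1^2 = 1
605^64 ≡ 1^2 = 1
605^128 ≡ 1^2 = 1
605^256 ≡ 1^2 = 1
605^512 ≡ 1^2 = 1
707 = 512 + 128 + 64 + 2 + 1, so 605^707 ≡ 1·1·1·928·605 ≡ 324 (mod 929)
889·324 = 288036 ≡ 46 (mod 929)
46 ≡ 46 (mod 929); signature holds.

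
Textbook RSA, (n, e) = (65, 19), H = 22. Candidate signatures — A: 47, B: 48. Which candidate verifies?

B

Candidate A: 47^2 = 2209 ≡ 64; 47^4 ≡ 64^2 = 4096 ≡ 1; 47^8 ≡ 1^2 = 1; 47^16 ≡ 1^2 = 1; 19 = 16 + 2 + 1, so 47^19 ≡ 1·64·47 ≡ 18 (mod 65)
Candidate B: 48^2 = 2304 ≡ 29; 48^4 ≡ 29^2 = 841 ≡ 61; 48^8 ≡ 61^2 = 3721 ≡ 16; 48^16 ≡ 16^2 = 256 ≡ 61; 19 = 16 + 2 + 1, so 48^19 ≡ 61·29·48 ≡ 22 (mod 65)
  → matches H = 22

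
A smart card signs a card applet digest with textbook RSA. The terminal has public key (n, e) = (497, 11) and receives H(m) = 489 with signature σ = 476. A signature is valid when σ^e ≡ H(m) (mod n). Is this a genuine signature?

forged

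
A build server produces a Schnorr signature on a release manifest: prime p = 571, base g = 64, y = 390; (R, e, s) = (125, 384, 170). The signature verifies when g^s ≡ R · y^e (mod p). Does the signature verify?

does not verify

g^s mod p:
64^170 mod 571 = 116
R · y^e mod p:
390^384 mod 571 = 116
125·116 = 14500 ≡ 225 (mod 571)
116 ≠ 225; the check fails.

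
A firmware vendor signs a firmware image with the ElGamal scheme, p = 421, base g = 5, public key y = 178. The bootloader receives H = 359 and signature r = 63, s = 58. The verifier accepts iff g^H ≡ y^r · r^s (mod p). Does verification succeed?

Left side g^H mod p:
5^359 mod 421 = 15
Right side y^r · r^s mod p:
178^63 mod 421 = 420
63^58 mod 421 = 406
420·406 = 170520 ≡ 15 (mod 421)
15 ≡ 15 (mod 421), so the signature is genuine.

passes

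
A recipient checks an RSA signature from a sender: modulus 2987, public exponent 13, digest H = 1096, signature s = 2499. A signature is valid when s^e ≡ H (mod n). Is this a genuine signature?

Squares mod 2987: s^1≡2499, s^2≡2171, s^4≡2742, s^8≡285
13 = 8 + 4 + 1, so s^13 ≡ 285·2742·2499 ≡ 1891 (mod 2987)
1891 ≠ 1096, so verification fails.

forged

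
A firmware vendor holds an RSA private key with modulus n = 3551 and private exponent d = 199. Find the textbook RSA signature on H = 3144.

H^199 mod 3551 = 1067

1067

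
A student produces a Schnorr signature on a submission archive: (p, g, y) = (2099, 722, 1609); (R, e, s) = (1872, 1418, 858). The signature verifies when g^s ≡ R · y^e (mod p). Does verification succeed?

fails

g^s mod p:
722^2 = 521284 ≡ 732
722^4 ≡ 732^2 = 535824 ≡ 579
722^8 ≡ 579^2 = 335241 ≡ 1500
722^16 ≡ 1500^2 = 2250000 ≡ 1971
722^32 ≡ 1971^2 = 3884841 ≡ 1691
722^64 ≡ 1691^2 = 2859481 ≡ 643
722^128 ≡ 643^2 = 413449 ≡ 2045
722^256 ≡ 2045^2 = 4182025 ≡ 817
722^512 ≡ 817^2 = 667489 ≡ 7
858 = 512 + 256 + 64 + 16 + 8 + 2, so 722^858 ≡ 7·817·643·1971·1500·732 ≡ 945 (mod 2099)
R · y^e mod p:
1609^2 = 2588881 ≡ 814
1609^4 ≡ 814^2 = 662596 ≡ 1411
1609^8 ≡ 1411^2 = 1990921 ≡ 1069
1609^16 ≡ 1069^2 = 1142761 ≡ 905
1609^32 ≡ 905^2 = 819025 ≡ 415
1609^64 ≡ 415^2 = 172225 ≡ 107
1609^128 ≡ 107^2 = 11449 ≡ 954
1609^256 ≡ 954^2 = 910116 ≡ 1249
1609^512 ≡ 1249^2 = 1560001 ≡ 444
1609^1024 ≡ 444^2 = 197136 ≡ 1929
1418 = 1024 + 256 + 128 + 8 + 2, so 1609^1418 ≡ 1929·1249·954·1069·814 ≡ 1160 (mod 2099)
1872·1160 = 2171520 ≡ 1154 (mod 2099)
945 ≠ 1154; the check fails.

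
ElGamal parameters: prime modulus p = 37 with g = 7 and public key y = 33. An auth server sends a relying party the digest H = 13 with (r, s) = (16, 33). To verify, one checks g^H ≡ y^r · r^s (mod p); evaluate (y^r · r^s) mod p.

33

33^2 = 1089 ≡ 16
33^4 ≡ 16^2 = 256 ≡ 34
33^8 ≡ 34^2 = 1156 ≡ 9
33^16 ≡ 9^2 = 81 ≡ 7
16^2 = 256 ≡ 34
16^4 ≡ 34^2 = 1156 ≡ 9
16^8 ≡ 9^2 = 81 ≡ 7
16^16 ≡ 7^2 = 49 ≡ 12
16^32 ≡ 12^2 = 144 ≡ 33
33 = 32 + 1, so 16^33 ≡ 33·16 ≡ 10 (mod 37)
y^r · r^s ≡ 7·10 = 70 ≡ 33 (mod 37)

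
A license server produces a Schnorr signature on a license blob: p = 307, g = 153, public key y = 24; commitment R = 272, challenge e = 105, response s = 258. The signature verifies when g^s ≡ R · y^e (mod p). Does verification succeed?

g^s mod p:
153^258 mod 307 = 115
R · y^e mod p:
24^105 mod 307 = 9
272·9 = 2448 ≡ 299 (mod 307)
115 ≠ 299; the check fails.

fails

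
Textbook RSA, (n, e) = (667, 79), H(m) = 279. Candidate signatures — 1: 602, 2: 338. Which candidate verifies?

Candidate 1: 602^2 = 362404 ≡ 223; 602^4 ≡ 223^2 = 49729 ≡ 371; 602^8 ≡ 371^2 = 137641 ≡ 239; 602^16 ≡ 239^2 = 57121 ≡ 426; 602^32 ≡ 426^2 = 181476 ≡ 52; 602^64 ≡ 52^2 = 2704 ≡ 36; 79 = 64 + 8 + 4 + 2 + 1, so 602^79 ≡ 36·239·371·223·602 ≡ 154 (mod 667)
Candidate 2: 338^2 = 114244 ≡ 187; 338^4 ≡ 187^2 = 34969 ≡ 285; 338^8 ≡ 285^2 = 81225 ≡ 518; 338^16 ≡ 518^2 = 268324 ≡ 190; 338^32 ≡ 190^2 = 36100 ≡ 82; 338^64 ≡ 82^2 = 6724 ≡ 54; 79 = 64 + 8 + 4 + 2 + 1, so 338^79 ≡ 54·518·285·187·338 ≡ 279 (mod 667)
  → matches H(m) = 279

2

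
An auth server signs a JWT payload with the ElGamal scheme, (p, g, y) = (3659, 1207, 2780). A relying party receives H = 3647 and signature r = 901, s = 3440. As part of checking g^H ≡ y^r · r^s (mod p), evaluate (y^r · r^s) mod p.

2780^2 = 7728400 ≡ 592
2780^4 ≡ 592^2 = 350464 ≡ 2859
2780^8 ≡ 2859^2 = 8173881 ≡ 3334
2780^16 ≡ 3334^2 = 11115556 ≡ 3173
2780^32 ≡ 3173^2 = 10067929 ≡ 2020
2780^64 ≡ 2020^2 = 4080400 ≡ 615
2780^128 ≡ 615^2 = 378225 ≡ 1348
2780^256 ≡ 1348^2 = 1817104 ≡ 2240
2780^512 ≡ 2240^2 = 5017600 ≡ 1111
901 = 512 + 256 + 128 + 4 + 1, so 2780^901 ≡ 1111·2240·1348·2859·2780 ≡ 96 (mod 3659)
901^2 = 811801 ≡ 3162
901^4 ≡ 3162^2 = 9998244 ≡ 1856
901^8 ≡ 1856^2 = 3444736 ≡ 1617
901^16 ≡ 1617^2 = 2614689 ≡ 2163
901^32 ≡ 2163^2 = 4678569 ≡ 2367
901^64 ≡ 2367^2 = 5602689 ≡ 760
901^128 ≡ 760^2 = 577600 ≡ 3137
901^256 ≡ 3137^2 = 9840769 ≡ 1718
901^512 ≡ 1718^2 = 2951524 ≡ 2370
901^1024 ≡ 2370^2 = 5616900 ≡ 335
901^2048 ≡ 335^2 = 112225 ≡ 2455
3440 = 2048 + 1024 + 256 + 64 + 32 + 16, so 901^3440 ≡ 2455·335·1718·760·2367·2163 ≡ 721 (mod 3659)
y^r · r^s ≡ 96·721 = 69216 ≡ 3354 (mod 3659)

3354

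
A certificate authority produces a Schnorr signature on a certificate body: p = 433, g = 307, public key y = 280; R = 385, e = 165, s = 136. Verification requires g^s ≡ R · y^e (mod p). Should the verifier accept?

accept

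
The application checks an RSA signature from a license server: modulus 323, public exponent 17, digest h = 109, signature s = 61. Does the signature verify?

Squares mod 323: s^1≡61, s^2≡168, s^4≡123, s^8≡271, s^16≡120
17 = 16 + 1, so s^17 ≡ 120·61 ≡ 214 (mod 323)
214 ≠ 109, so verification fails.

does not verify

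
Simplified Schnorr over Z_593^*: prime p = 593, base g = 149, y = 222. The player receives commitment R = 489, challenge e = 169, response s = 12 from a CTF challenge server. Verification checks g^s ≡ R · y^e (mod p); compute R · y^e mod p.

222^2 = 49284 ≡ 65
222^4 ≡ 65^2 = 4225 ≡ 74
222^8 ≡ 74^2 = 5476 ≡ 139
222^16 ≡ 139^2 = 19321 ≡ 345
222^32 ≡ 345^2 = 119025 ≡ 425
222^64 ≡ 425^2 = 180625 ≡ 353
222^128 ≡ 353^2 = 124609 ≡ 79
169 = 128 + 32 + 8 + 1, so 222^169 ≡ 79·425·139·222 ≡ 365 (mod 593)
R · y^e ≡ 489·365 = 178485 ≡ 585 (mod 593)

585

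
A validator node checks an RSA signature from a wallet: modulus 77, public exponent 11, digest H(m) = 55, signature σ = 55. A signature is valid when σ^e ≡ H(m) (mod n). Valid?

yes

σ^2 ≡ 55^2 = 3025 ≡ 22
σ^4 ≡ 22^2 = 484 ≡ 22
σ^8 ≡ 22^2 = 484 ≡ 22
11 = 8 + 2 + 1, so σ^11 ≡ 22·22·55 ≡ 55 (mod 77)
Since 55 equals the digest 55, verification succeeds.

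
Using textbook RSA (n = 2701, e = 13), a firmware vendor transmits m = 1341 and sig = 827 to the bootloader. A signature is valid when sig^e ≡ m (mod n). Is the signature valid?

sig^13 mod 2701 = 389
sig^13 mod 2701 = 389, but m = 1341.

invalid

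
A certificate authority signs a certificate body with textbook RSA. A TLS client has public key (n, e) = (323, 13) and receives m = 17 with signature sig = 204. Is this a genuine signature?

sig^2 ≡ 204^2 = 41616 ≡ 272
sig^4 ≡ 272^2 = 73984 ≡ 17
sig^8 ≡ 17^2 = 289
13 = 8 + 4 + 1, so sig^13 ≡ 289·17·204 ≡ 306 (mod 323)
The recovered value 306 does not match the digest 17.

forged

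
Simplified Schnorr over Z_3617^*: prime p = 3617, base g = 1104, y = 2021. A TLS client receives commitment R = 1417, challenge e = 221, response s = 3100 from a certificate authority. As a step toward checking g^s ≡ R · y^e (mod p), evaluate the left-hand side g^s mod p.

Squares mod 3617: 1104^1≡1104, 1104^2≡3504, 1104^4≡1918, 1104^8≡235, 1104^16≡970, 1104^32≡480, 1104^64≡2529, 1104^128≡985, 1104^256≡869, 1104^512≡2825, 1104^1024≡1523, 1104^2048≡1032
3100 = 2048 + 1024 + 16 + 8 + 4, so 1104^3100 ≡ 1032·1523·970·235·1918 ≡ 2885 (mod 3617)

2885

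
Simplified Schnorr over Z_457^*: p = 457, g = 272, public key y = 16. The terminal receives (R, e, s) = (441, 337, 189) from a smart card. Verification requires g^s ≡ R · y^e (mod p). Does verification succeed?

g^s mod p:
272^2 = 73984 ≡ 407
272^4 ≡ 407^2 = 165649 ≡ 215
272^8 ≡ 215^2 = 46225 ≡ 68
272^16 ≡ 68^2 = 4624 ≡ 54
272^32 ≡ 54^2 = 2916 ≡ 174
272^64 ≡ 174^2 = 30276 ≡ 114
272^128 ≡ 114^2 = 12996 ≡ 200
189 = 128 + 32 + 16 + 8 + 4 + 1, so 272^189 ≡ 200·174·54·68·215·272 ≡ 415 (mod 457)
R · y^e mod p:
16^2 = 256
16^4 ≡ 256^2 = 65536 ≡ 185
16^8 ≡ 185^2 = 34225 ≡ 407
16^16 ≡ 407^2 = 165649 ≡ 215
16^32 ≡ 215^2 = 46225 ≡ 68
16^64 ≡ 68^2 = 4624 ≡ 54
16^128 ≡ 54^2 = 2916 ≡ 174
16^256 ≡ 174^2 = 30276 ≡ 114
337 = 256 + 64 + 16 + 1, so 16^337 ≡ 114·54·215·16 ≡ 174 (mod 457)
441·174 = 76734 ≡ 415 (mod 457)
415 ≡ 415 (mod 457); signature holds.

passes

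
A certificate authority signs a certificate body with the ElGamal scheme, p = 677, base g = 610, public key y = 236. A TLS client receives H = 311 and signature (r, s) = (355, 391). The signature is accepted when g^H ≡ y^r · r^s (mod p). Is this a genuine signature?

Left side g^H mod p:
610^311 mod 677 = 257
Right side y^r · r^s mod p:
236^355 mod 677 = 606
355^391 mod 677 = 418
606·418 = 253308 ≡ 110 (mod 677)
257 ≠ 110, so verification fails.

forged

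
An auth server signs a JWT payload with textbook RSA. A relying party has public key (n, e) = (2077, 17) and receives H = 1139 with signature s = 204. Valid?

no

s^2 ≡ 204^2 = 41616 ≡ 76
s^4 ≡ 76^2 = 5776 ≡ 1622
s^8 ≡ 1622^2 = 2630884 ≡ 1402
s^16 ≡ 1402^2 = 1965604 ≡ 762
17 = 16 + 1, so s^17 ≡ 762·204 ≡ 1750 (mod 2077)
The recovered value 1750 does not match the digest 1139.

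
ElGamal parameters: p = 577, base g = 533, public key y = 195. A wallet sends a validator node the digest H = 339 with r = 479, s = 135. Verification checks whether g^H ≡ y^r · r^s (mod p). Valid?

Left side g^H mod p:
533^2 = 284089 ≡ 205
533^4 ≡ 205^2 = 42025 ≡ 481
533^8 ≡ 481^2 = 231361 ≡ 561
533^16 ≡ 561^2 = 314721 ≡ 256
533^32 ≡ 256^2 = 65536 ≡ 335
533^64 ≡ 335^2 = 112225 ≡ 287
533^128 ≡ 287^2 = 82369 ≡ 435
533^256 ≡ 435^2 = 189225 ≡ 546
339 = 256 + 64 + 16 + 2 + 1, so 533^339 ≡ 546·287·256·205·533 ≡ 427 (mod 577)
Right side y^r · r^s mod p:
195^2 = 38025 ≡ 520
195^4 ≡ 520^2 = 270400 ≡ 364
195^8 ≡ 364^2 = 132496 ≡ 363
195^16 ≡ 363^2 = 131769 ≡ 213
195^32 ≡ 213^2 = 45369 ≡ 363
195^64 ≡ 363^2 = 131769 ≡ 213
195^128 ≡ 213^2 = 45369 ≡ 363
195^256 ≡ 363^2 = 131769 ≡ 213
479 = 256 + 128 + 64 + 16 + 8 + 4 + 2 + 1, so 195^479 ≡ 213·363·213·213·363·364·520·195 ≡ 361 (mod 577)
479^2 = 229441 ≡ 372
479^4 ≡ 372^2 = 138384 ≡ 481
479^8 ≡ 481^2 = 231361 ≡ 561
479^16 ≡ 561^2 = 314721 ≡ 256
479^32 ≡ 256^2 = 65536 ≡ 335
479^64 ≡ 335^2 = 112225 ≡ 287
479^128 ≡ 287^2 = 82369 ≡ 435
135 = 128 + 4 + 2 + 1, so 479^135 ≡ 435·481·372·479 ≡ 177 (mod 577)
361·177 = 63897 ≡ 427 (mod 577)
427 ≡ 427 (mod 577), so the signature is genuine.

yes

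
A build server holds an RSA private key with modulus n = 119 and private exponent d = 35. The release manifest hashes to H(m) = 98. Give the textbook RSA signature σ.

(H(m))^2 ≡ 98^2 = 9604 ≡ 84
(H(m))^4 ≡ 84^2 = 7056 ≡ 35
(H(m))^8 ≡ 35^2 = 1225 ≡ 35
(H(m))^16 ≡ 35^2 = 1225 ≡ 35
(H(m))^32 ≡ 35^2 = 1225 ≡ 35
35 = 32 + 2 + 1, so (H(m))^35 ≡ 35·84·98 ≡ 21 (mod 119)

21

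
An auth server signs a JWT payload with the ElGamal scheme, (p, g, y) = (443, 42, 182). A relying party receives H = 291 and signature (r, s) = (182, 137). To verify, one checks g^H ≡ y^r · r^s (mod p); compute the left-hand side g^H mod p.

325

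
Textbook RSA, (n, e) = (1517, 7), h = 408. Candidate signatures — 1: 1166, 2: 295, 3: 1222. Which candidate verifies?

Candidate 1: Squares mod 1517: 1166^1≡1166, 1166^2≡324, 1166^4≡303; 7 = 4 + 2 + 1, so 1166^7 ≡ 303·324·1166 ≡ 283 (mod 1517)
Candidate 2: Squares mod 1517: 295^1≡295, 295^2≡556, 295^4≡1185; 7 = 4 + 2 + 1, so 295^7 ≡ 1185·556·295 ≡ 1109 (mod 1517)
Candidate 3: Squares mod 1517: 1222^1≡1222, 1222^2≡556, 1222^4≡1185; 7 = 4 + 2 + 1, so 1222^7 ≡ 1185·556·1222 ≡ 408 (mod 1517)
  → matches h = 408

3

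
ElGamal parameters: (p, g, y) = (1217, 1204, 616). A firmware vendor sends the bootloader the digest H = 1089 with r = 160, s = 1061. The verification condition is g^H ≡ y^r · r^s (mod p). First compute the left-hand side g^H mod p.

1149

1204^1089 mod 1217 = 1149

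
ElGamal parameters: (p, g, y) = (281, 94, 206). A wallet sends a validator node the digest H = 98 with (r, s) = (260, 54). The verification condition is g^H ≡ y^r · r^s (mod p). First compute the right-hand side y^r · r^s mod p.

7

Squares mod 281: 206^1≡206, 206^2≡5, 206^4≡25, 206^8≡63, 206^16≡35, 206^32≡101, 206^64≡85, 206^128≡200, 206^256≡98
260 = 256 + 4, so 206^260 ≡ 98·25 ≡ 202 (mod 281)
Squares mod 281: 260^1≡260, 260^2≡160, 260^4≡29, 260^8≡279, 260^16≡4, 260^32≡16
54 = 32 + 16 + 4 + 2, so 260^54 ≡ 16·4·29·160 ≡ 224 (mod 281)
y^r · r^s ≡ 202·224 = 45248 ≡ 7 (mod 281)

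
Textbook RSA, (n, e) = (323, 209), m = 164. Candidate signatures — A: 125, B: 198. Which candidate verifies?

B

Candidate A: Squares mod 323: 125^1≡125, 125^2≡121, 125^4≡106, 125^8≡254, 125^16≡239, 125^32≡273, 125^64≡239, 125^128≡273; 209 = 128 + 64 + 16 + 1, so 125^209 ≡ 273·239·239·125 ≡ 159 (mod 323)
Candidate B: Squares mod 323: 198^1≡198, 198^2≡121, 198^4≡106, 198^8≡254, 198^16≡239, 198^32≡273, 198^64≡239, 198^128≡273; 209 = 128 + 64 + 16 + 1, so 198^209 ≡ 273·239·239·198 ≡ 164 (mod 323)
  → matches m = 164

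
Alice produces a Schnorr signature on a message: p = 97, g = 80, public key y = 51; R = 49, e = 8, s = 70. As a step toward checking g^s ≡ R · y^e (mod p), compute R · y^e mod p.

11

Squares mod 97: 51^1≡51, 51^2≡79, 51^4≡33, 51^8≡22
51^8 ≡ 22 (mod 97)
R · y^e ≡ 49·22 = 1078 ≡ 11 (mod 97)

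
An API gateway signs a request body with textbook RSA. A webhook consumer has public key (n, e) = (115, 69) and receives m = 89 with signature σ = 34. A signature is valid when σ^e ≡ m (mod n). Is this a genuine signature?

σ^2 ≡ 34^2 = 1156 ≡ 6
σ^4 ≡ 6^2 = 36
σ^8 ≡ 36^2 = 1296 ≡ 31
σ^16 ≡ 31^2 = 961 ≡ 41
σ^32 ≡ 41^2 = 1681 ≡ 71
σ^64 ≡ 71^2 = 5041 ≡ 96
69 = 64 + 4 + 1, so σ^69 ≡ 96·36·34 ≡ 89 (mod 115)
89 = m, so the signature checks out.

genuine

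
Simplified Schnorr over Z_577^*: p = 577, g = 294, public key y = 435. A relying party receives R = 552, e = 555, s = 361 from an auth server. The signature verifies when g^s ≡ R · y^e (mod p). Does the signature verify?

g^s mod p:
294^361 mod 577 = 445
R · y^e mod p:
435^555 mod 577 = 213
552·213 = 117576 ≡ 445 (mod 577)
445 ≡ 445 (mod 577); signature holds.

verifies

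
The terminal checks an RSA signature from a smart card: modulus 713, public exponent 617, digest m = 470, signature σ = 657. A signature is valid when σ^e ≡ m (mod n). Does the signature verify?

σ^2 ≡ 657^2 = 431649 ≡ 284
σ^4 ≡ 284^2 = 80656 ≡ 87
σ^8 ≡ 87^2 = 7569 ≡ 439
σ^16 ≡ 439^2 = 192721 ≡ 211
σ^32 ≡ 211^2 = 44521 ≡ 315
σ^64 ≡ 315^2 = 99225 ≡ 118
σ^128 ≡ 118^2 = 13924 ≡ 377
σ^256 ≡ 377^2 = 142129 ≡ 242
σ^512 ≡ 242^2 = 58564 ≡ 98
617 = 512 + 64 + 32 + 8 + 1, so σ^617 ≡ 98·118·315·439·657 ≡ 243 (mod 713)
The recovered value 243 does not match the digest 470.

does not verify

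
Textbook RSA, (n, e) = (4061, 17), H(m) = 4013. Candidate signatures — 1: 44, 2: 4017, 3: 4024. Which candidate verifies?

2

Candidate 1: Squares mod 4061: 44^1≡44, 44^2≡1936, 44^4≡3854, 44^8≡2239, 44^16≡1847; 17 = 16 + 1, so 44^17 ≡ 1847·44 ≡ 48 (mod 4061)
Candidate 2: Squares mod 4061: 4017^1≡4017, 4017^2≡1936, 4017^4≡3854, 4017^8≡2239, 4017^16≡1847; 17 = 16 + 1, so 4017^17 ≡ 1847·4017 ≡ 4013 (mod 4061)
  → matches H(m) = 4013
Candidate 3: Squares mod 4061: 4024^1≡4024, 4024^2≡1369, 4024^4≡2040, 4024^8≡3136, 4024^16≡2815; 17 = 16 + 1, so 4024^17 ≡ 2815·4024 ≡ 1431 (mod 4061)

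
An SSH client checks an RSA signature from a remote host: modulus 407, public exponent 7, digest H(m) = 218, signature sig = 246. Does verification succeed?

fails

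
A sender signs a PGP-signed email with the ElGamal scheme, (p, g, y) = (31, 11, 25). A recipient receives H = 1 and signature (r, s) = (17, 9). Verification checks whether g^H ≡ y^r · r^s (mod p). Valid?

yes

Left side g^H mod p:
11^1 mod 31 = 11
Right side y^r · r^s mod p:
25^2 = 625 ≡ 5
25^4 ≡ 5^2 = 25
25^8 ≡ 25^2 = 625 ≡ 5
25^16 ≡ 5^2 = 25
17 = 16 + 1, so 25^17 ≡ 25·25 ≡ 5 (mod 31)
17^2 = 289 ≡ 10
17^4 ≡ 10^2 = 100 ≡ 7
17^8 ≡ 7^2 = 49 ≡ 18
9 = 8 + 1, so 17^9 ≡ 18·17 ≡ 27 (mod 31)
5·27 = 135 ≡ 11 (mod 31)
11 ≡ 11 (mod 31), so the signature is genuine.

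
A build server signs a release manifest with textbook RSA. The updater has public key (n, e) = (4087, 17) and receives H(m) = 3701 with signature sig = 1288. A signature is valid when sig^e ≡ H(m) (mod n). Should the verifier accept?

Squares mod 4087: sig^1≡1288, sig^2≡3709, sig^4≡3926, sig^8≡1399, sig^16≡3615
17 = 16 + 1, so sig^17 ≡ 3615·1288 ≡ 1027 (mod 4087)
1027 ≠ 3701, so verification fails.

reject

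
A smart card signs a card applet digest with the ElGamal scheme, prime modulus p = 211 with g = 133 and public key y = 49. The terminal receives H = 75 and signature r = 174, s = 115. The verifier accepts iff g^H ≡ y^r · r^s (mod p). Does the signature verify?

Left side g^H mod p:
133^75 mod 211 = 40
Right side y^r · r^s mod p:
49^174 mod 211 = 151
174^115 mod 211 = 157
151·157 = 23707 ≡ 75 (mod 211)
40 ≠ 75, so verification fails.

does not verify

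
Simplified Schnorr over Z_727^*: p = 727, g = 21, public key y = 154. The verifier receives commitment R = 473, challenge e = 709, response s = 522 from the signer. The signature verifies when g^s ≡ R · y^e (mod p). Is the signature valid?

g^s mod p:
Squares mod 727: 21^1≡21, 21^2≡441, 21^4≡372, 21^8≡254, 21^16≡540, 21^32≡73, 21^64≡240, 21^128≡167, 21^256≡263, 21^512≡104
522 = 512 + 8 + 2, so 21^522 ≡ 104·254·441 ≡ 8 (mod 727)
R · y^e mod p:
Squares mod 727: 154^1≡154, 154^2≡452, 154^4≡17, 154^8≡289, 154^16≡643, 154^32≡513, 154^64≡722, 154^128≡25, 154^256≡625, 154^512≡226
709 = 512 + 128 + 64 + 4 + 1, so 154^709 ≡ 226·25·722·17·154 ≡ 664 (mod 727)
473·664 = 314072 ≡ 8 (mod 727)
8 ≡ 8 (mod 727); signature holds.

valid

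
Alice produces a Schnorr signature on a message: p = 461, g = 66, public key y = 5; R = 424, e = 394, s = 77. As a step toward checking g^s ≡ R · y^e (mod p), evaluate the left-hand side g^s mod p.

267

66^2 = 4356 ≡ 207
66^4 ≡ 207^2 = 42849 ≡ 437
66^8 ≡ 437^2 = 190969 ≡ 115
66^16 ≡ 115^2 = 13225 ≡ 317
66^32 ≡ 317^2 = 100489 ≡ 452
66^64 ≡ 452^2 = 204304 ≡ 81
77 = 64 + 8 + 4 + 1, so 66^77 ≡ 81·115·437·66 ≡ 267 (mod 461)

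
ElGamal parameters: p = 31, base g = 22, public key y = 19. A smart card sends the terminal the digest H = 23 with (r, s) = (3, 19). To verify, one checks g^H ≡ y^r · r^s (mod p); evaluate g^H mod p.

3

Squares mod 31: 22^1≡22, 22^2≡19, 22^4≡20, 22^8≡28, 22^16≡9
23 = 16 + 4 + 2 + 1, so 22^23 ≡ 9·20·19·22 ≡ 3 (mod 31)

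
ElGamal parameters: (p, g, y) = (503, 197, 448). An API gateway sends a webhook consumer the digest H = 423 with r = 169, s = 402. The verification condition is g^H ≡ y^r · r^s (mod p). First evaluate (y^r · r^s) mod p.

Squares mod 503: 448^1≡448, 448^2≡7, 448^4≡49, 448^8≡389, 448^16≡421, 448^32≡185, 448^64≡21, 448^128≡441
169 = 128 + 32 + 8 + 1, so 448^169 ≡ 441·185·389·448 ≡ 28 (mod 503)
Squares mod 503: 169^1≡169, 169^2≡393, 169^4≡28, 169^8≡281, 169^16≡493, 169^32≡100, 169^64≡443, 169^128≡79, 169^256≡205
402 = 256 + 128 + 16 + 2, so 169^402 ≡ 205·79·493·393 ≡ 252 (mod 503)
y^r · r^s ≡ 28·252 = 7056 ≡ 14 (mod 503)

14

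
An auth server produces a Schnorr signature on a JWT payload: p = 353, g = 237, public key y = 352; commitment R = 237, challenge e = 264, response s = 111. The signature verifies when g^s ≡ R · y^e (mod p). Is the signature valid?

invalid

g^s mod p:
237^2 = 56169 ≡ 42
237^4 ≡ 42^2 = 1764 ≡ 352
237^8 ≡ 352^2 = 123904 ≡ 1
237^16 ≡ 1^2 = 1
237^32 ≡ 1^2 = 1
237^64 ≡ 1^2 = 1
111 = 64 + 32 + 8 + 4 + 2 + 1, so 237^111 ≡ 1·1·1·352·42·237 ≡ 283 (mod 353)
R · y^e mod p:
352^2 = 123904 ≡ 1
352^4 ≡ 1^2 = 1
352^8 ≡ 1^2 = 1
352^16 ≡ 1^2 = 1
352^32 ≡ 1^2 = 1
352^64 ≡ 1^2 = 1
352^128 ≡ 1^2 = 1
352^256 ≡ 1^2 = 1
264 = 256 + 8, so 352^264 ≡ 1·1 ≡ 1 (mod 353)
237·1 = 237 ≡ 237 (mod 353)
283 ≠ 237; the check fails.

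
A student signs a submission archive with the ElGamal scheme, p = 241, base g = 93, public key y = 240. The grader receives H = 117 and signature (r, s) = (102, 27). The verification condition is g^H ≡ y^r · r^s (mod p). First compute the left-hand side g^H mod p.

105

93^117 mod 241 = 105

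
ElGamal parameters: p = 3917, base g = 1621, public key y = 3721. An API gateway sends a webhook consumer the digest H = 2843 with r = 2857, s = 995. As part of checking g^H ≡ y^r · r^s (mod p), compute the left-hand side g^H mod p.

1621^2 = 2627641 ≡ 3251
1621^4 ≡ 3251^2 = 10569001 ≡ 935
1621^8 ≡ 935^2 = 874225 ≡ 734
1621^16 ≡ 734^2 = 538756 ≡ 2127
1621^32 ≡ 2127^2 = 4524129 ≡ 3911
1621^64 ≡ 3911^2 = 15295921 ≡ 36
1621^128 ≡ 36^2 = 1296
1621^256 ≡ 1296^2 = 1679616 ≡ 3140
1621^512 ≡ 3140^2 = 9859600 ≡ 511
1621^1024 ≡ 511^2 = 261121 ≡ 2599
1621^2048 ≡ 2599^2 = 6754801 ≡ 1893
2843 = 2048 + 512 + 256 + 16 + 8 + 2 + 1, so 1621^2843 ≡ 1893·511·3140·2127·734·3251·1621 ≡ 1629 (mod 3917)

1629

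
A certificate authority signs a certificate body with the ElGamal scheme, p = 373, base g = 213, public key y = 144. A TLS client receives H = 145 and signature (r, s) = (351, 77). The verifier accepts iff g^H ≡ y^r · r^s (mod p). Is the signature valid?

valid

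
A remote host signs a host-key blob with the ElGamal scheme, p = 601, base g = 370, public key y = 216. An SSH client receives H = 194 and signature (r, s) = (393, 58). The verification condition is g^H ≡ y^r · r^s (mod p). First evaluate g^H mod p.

370^2 = 136900 ≡ 473
370^4 ≡ 473^2 = 223729 ≡ 157
370^8 ≡ 157^2 = 24649 ≡ 8
370^16 ≡ 8^2 = 64
370^32 ≡ 64^2 = 4096 ≡ 490
370^64 ≡ 490^2 = 240100 ≡ 301
370^128 ≡ 301^2 = 90601 ≡ 451
194 = 128 + 64 + 2, so 370^194 ≡ 451·301·473 ≡ 585 (mod 601)

585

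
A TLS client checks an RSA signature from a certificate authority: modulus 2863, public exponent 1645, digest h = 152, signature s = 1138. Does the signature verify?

s^2 ≡ 1138^2 = 1295044 ≡ 968
s^4 ≡ 968^2 = 937024 ≡ 823
s^8 ≡ 823^2 = 677329 ≡ 1661
s^16 ≡ 1661^2 = 2758921 ≡ 1852
s^32 ≡ 1852^2 = 3429904 ≡ 30
s^64 ≡ 30^2 = 900
s^128 ≡ 900^2 = 810000 ≡ 2634
s^256 ≡ 2634^2 = 6937956 ≡ 907
s^512 ≡ 907^2 = 822649 ≡ 968
s^1024 ≡ 968^2 = 937024 ≡ 823
1645 = 1024 + 512 + 64 + 32 + 8 + 4 + 1, so s^1645 ≡ 823·968·900·30·1661·823·1138 ≡ 1145 (mod 2863)
1145 ≠ 152, so verification fails.

does not verify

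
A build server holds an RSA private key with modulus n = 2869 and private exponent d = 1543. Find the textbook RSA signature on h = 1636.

h^2 ≡ 1636^2 = 2676496 ≡ 2588
h^4 ≡ 2588^2 = 6697744 ≡ 1498
h^8 ≡ 1498^2 = 2244004 ≡ 446
h^16 ≡ 446^2 = 198916 ≡ 955
h^32 ≡ 955^2 = 912025 ≡ 2552
h^64 ≡ 2552^2 = 6512704 ≡ 74
h^128 ≡ 74^2 = 5476 ≡ 2607
h^256 ≡ 2607^2 = 6796449 ≡ 2657
h^512 ≡ 2657^2 = 7059649 ≡ 1909
h^1024 ≡ 1909^2 = 3644281 ≡ 651
1543 = 1024 + 512 + 4 + 2 + 1, so h^1543 ≡ 651·1909·1498·2588·1636 ≡ 896 (mod 2869)

896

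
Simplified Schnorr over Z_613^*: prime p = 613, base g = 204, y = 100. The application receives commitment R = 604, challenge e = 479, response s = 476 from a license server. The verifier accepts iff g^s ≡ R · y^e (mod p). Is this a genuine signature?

g^s mod p:
204^2 = 41616 ≡ 545
204^4 ≡ 545^2 = 297025 ≡ 333
204^8 ≡ 333^2 = 110889 ≡ 549
204^16 ≡ 549^2 = 301401 ≡ 418
204^32 ≡ 418^2 = 174724 ≡ 19
204^64 ≡ 19^2 = 361
204^128 ≡ 361^2 = 130321 ≡ 365
204^256 ≡ 365^2 = 133225 ≡ 204
476 = 256 + 128 + 64 + 16 + 8 + 4, so 204^476 ≡ 204·365·361·418·549·333 ≡ 65 (mod 613)
R · y^e mod p:
100^2 = 10000 ≡ 192
100^4 ≡ 192^2 = 36864 ≡ 84
100^8 ≡ 84^2 = 7056 ≡ 313
100^16 ≡ 313^2 = 97969 ≡ 502
100^32 ≡ 502^2 = 252004 ≡ 61
100^64 ≡ 61^2 = 3721 ≡ 43
100^128 ≡ 43^2 = 1849 ≡ 10
100^256 ≡ 10^2 = 100
479 = 256 + 128 + 64 + 16 + 8 + 4 + 2 + 1, so 100^479 ≡ 100·10·43·502·313·84·192·100 ≡ 484 (mod 613)
604·484 = 292336 ≡ 548 (mod 613)
65 ≠ 548; the check fails.

forged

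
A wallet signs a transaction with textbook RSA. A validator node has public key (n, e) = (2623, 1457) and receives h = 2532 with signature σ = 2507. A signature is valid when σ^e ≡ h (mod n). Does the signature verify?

σ^1457 mod 2623 = 2532
Since 2532 equals the digest 2532, verification succeeds.

verifies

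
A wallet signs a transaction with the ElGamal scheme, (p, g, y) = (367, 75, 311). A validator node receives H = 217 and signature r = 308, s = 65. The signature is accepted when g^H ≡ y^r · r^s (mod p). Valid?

yes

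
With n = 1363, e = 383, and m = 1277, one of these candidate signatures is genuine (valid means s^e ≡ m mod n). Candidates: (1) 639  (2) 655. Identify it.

Candidate 1: 639^2 = 408321 ≡ 784; 639^4 ≡ 784^2 = 614656 ≡ 1306; 639^8 ≡ 1306^2 = 1705636 ≡ 523; 639^16 ≡ 523^2 = 273529 ≡ 929; 639^32 ≡ 929^2 = 863041 ≡ 262; 639^64 ≡ 262^2 = 68644 ≡ 494; 639^128 ≡ 494^2 = 244036 ≡ 59; 639^256 ≡ 59^2 = 3481 ≡ 755; 383 = 256 + 64 + 32 + 16 + 8 + 4 + 2 + 1, so 639^383 ≡ 755·494·262·929·523·1306·784·639 ≡ 1277 (mod 1363)
  → matches m = 1277
Candidate 2: 655^2 = 429025 ≡ 1043; 655^4 ≡ 1043^2 = 1087849 ≡ 175; 655^8 ≡ 175^2 = 30625 ≡ 639; 655^16 ≡ 639^2 = 408321 ≡ 784; 655^32 ≡ 784^2 = 614656 ≡ 1306; 655^64 ≡ 1306^2 = 1705636 ≡ 523; 655^128 ≡ 523^2 = 273529 ≡ 929; 655^256 ≡ 929^2 = 863041 ≡ 262; 383 = 256 + 64 + 32 + 16 + 8 + 4 + 2 + 1, so 655^383 ≡ 262·523·1306·784·639·175·1043·655 ≡ 99 (mod 1363)

1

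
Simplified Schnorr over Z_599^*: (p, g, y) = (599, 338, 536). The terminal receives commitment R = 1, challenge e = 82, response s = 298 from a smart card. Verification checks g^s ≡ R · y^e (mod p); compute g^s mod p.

459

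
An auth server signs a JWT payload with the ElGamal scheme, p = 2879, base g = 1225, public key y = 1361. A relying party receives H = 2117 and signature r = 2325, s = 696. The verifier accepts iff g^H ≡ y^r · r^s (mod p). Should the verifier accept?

reject

Left side g^H mod p:
Squares mod 2879: 1225^1≡1225, 1225^2≡666, 1225^4≡190, 1225^8≡1552, 1225^16≡1860, 1225^32≡1921, 1225^64≡2242, 1225^128≡2709, 1225^256≡110, 1225^512≡584, 1225^1024≡1334, 1225^2048≡334
2117 = 2048 + 64 + 4 + 1, so 1225^2117 ≡ 334·2242·190·1225 ≡ 243 (mod 2879)
Right side y^r · r^s mod p:
Squares mod 2879: 1361^1≡1361, 1361^2≡1124, 1361^4≡2374, 1361^8≡1673, 1361^16≡541, 1361^32≡1902, 1361^64≡1580, 1361^128≡307, 1361^256≡2121, 1361^512≡1643, 1361^1024≡1826, 1361^2048≡394
2325 = 2048 + 256 + 16 + 4 + 1, so 1361^2325 ≡ 394·2121·541·2374·1361 ≡ 1550 (mod 2879)
Squares mod 2879: 2325^1≡2325, 2325^2≡1742, 2325^4≡98, 2325^8≡967, 2325^16≡2293, 2325^32≡795, 2325^64≡1524, 2325^128≡2102, 2325^256≡2018, 2325^512≡1418
696 = 512 + 128 + 32 + 16 + 8, so 2325^696 ≡ 1418·2102·795·2293·967 ≡ 1203 (mod 2879)
1550·1203 = 1864650 ≡ 1937 (mod 2879)
243 ≠ 1937, so verification fails.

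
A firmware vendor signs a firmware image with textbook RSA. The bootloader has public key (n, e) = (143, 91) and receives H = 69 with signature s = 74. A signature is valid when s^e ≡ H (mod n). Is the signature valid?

s^2 ≡ 74^2 = 5476 ≡ 42
s^4 ≡ 42^2 = 1764 ≡ 48
s^8 ≡ 48^2 = 2304 ≡ 16
s^16 ≡ 16^2 = 256 ≡ 113
s^32 ≡ 113^2 = 12769 ≡ 42
s^64 ≡ 42^2 = 1764 ≡ 48
91 = 64 + 16 + 8 + 2 + 1, so s^91 ≡ 48·113·16·42·74 ≡ 74 (mod 143)
The recovered value 74 does not match the digest 69.

invalid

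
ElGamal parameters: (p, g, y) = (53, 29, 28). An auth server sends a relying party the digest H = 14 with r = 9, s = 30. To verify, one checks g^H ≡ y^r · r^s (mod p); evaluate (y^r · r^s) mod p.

24

Squares mod 53: 28^1≡28, 28^2≡42, 28^4≡15, 28^8≡13
9 = 8 + 1, so 28^9 ≡ 13·28 ≡ 46 (mod 53)
Squares mod 53: 9^1≡9, 9^2≡28, 9^4≡42, 9^8≡15, 9^16≡13
30 = 16 + 8 + 4 + 2, so 9^30 ≡ 13·15·42·28 ≡ 42 (mod 53)
y^r · r^s ≡ 46·42 = 1932 ≡ 24 (mod 53)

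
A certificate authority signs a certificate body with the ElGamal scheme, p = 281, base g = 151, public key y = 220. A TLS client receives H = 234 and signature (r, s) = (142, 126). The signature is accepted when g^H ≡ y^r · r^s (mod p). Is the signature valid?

invalid

Left side g^H mod p:
151^2 = 22801 ≡ 40
151^4 ≡ 40^2 = 1600 ≡ 195
151^8 ≡ 195^2 = 38025 ≡ 90
151^16 ≡ 90^2 = 8100 ≡ 232
151^32 ≡ 232^2 = 53824 ≡ 153
151^64 ≡ 153^2 = 23409 ≡ 86
151^128 ≡ 86^2 = 7396 ≡ 90
234 = 128 + 64 + 32 + 8 + 2, so 151^234 ≡ 90·86·153·90·40 ≡ 219 (mod 281)
Right side y^r · r^s mod p:
220^2 = 48400 ≡ 68
220^4 ≡ 68^2 = 4624 ≡ 128
220^8 ≡ 128^2 = 16384 ≡ 86
220^16 ≡ 86^2 = 7396 ≡ 90
220^32 ≡ 90^2 = 8100 ≡ 232
220^64 ≡ 232^2 = 53824 ≡ 153
220^128 ≡ 153^2 = 23409 ≡ 86
142 = 128 + 8 + 4 + 2, so 220^142 ≡ 86·86·128·68 ≡ 213 (mod 281)
142^2 = 20164 ≡ 213
142^4 ≡ 213^2 = 45369 ≡ 128
142^8 ≡ 128^2 = 16384 ≡ 86
142^16 ≡ 86^2 = 7396 ≡ 90
142^32 ≡ 90^2 = 8100 ≡ 232
142^64 ≡ 232^2 = 53824 ≡ 153
126 = 64 + 32 + 16 + 8 + 4 + 2, so 142^126 ≡ 153·232·90·86·128·213 ≡ 7 (mod 281)
213·7 = 1491 ≡ 86 (mod 281)
219 ≠ 86, so verification fails.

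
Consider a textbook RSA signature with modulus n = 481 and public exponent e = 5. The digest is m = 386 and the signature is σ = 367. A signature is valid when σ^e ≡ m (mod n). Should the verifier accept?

Squares mod 481: σ^1≡367, σ^2≡9, σ^4≡81
5 = 4 + 1, so σ^5 ≡ 81·367 ≡ 386 (mod 481)
Since 386 equals the digest 386, verification succeeds.

accept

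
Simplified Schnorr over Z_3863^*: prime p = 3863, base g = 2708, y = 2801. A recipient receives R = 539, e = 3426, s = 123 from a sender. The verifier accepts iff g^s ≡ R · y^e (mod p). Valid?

g^s mod p:
2708^2 = 7333264 ≡ 1290
2708^4 ≡ 1290^2 = 1664100 ≡ 3010
2708^8 ≡ 3010^2 = 9060100 ≡ 1365
2708^16 ≡ 1365^2 = 1863225 ≡ 1259
2708^32 ≡ 1259^2 = 1585081 ≡ 1251
2708^64 ≡ 1251^2 = 1565001 ≡ 486
123 = 64 + 32 + 16 + 8 + 2 + 1, so 2708^123 ≡ 486·1251·1259·1365·1290·2708 ≡ 493 (mod 3863)
R · y^e mod p:
2801^2 = 7845601 ≡ 3711
2801^4 ≡ 3711^2 = 13771521 ≡ 3789
2801^8 ≡ 3789^2 = 14356521 ≡ 1613
2801^16 ≡ 1613^2 = 2601769 ≡ 1970
2801^32 ≡ 1970^2 = 3880900 ≡ 2448
2801^64 ≡ 2448^2 = 5992704 ≡ 1191
2801^128 ≡ 1191^2 = 1418481 ≡ 760
2801^256 ≡ 760^2 = 577600 ≡ 2013
2801^512 ≡ 2013^2 = 4052169 ≡ 3745
2801^1024 ≡ 3745^2 = 14025025 ≡ 2335
2801^2048 ≡ 2335^2 = 5452225 ≡ 1532
3426 = 2048 + 1024 + 256 + 64 + 32 + 2, so 2801^3426 ≡ 1532·2335·2013·1191·2448·3711 ≡ 1979 (mod 3863)
539·1979 = 1066681 ≡ 493 (mod 3863)
493 ≡ 493 (mod 3863); signature holds.

yes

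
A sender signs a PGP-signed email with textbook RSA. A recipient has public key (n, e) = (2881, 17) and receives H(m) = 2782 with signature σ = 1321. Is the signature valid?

invalid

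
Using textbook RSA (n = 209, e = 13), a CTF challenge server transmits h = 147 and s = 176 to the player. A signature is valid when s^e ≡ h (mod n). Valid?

s^2 ≡ 176^2 = 30976 ≡ 44
s^4 ≡ 44^2 = 1936 ≡ 55
s^8 ≡ 55^2 = 3025 ≡ 99
13 = 8 + 4 + 1, so s^13 ≡ 99·55·176 ≡ 55 (mod 209)
The recovered value 55 does not match the digest 147.

no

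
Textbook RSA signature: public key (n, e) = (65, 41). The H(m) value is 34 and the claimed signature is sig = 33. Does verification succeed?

sig^2 ≡ 33^2 = 1089 ≡ 49
sig^4 ≡ 49^2 = 2401 ≡ 61
sig^8 ≡ 61^2 = 3721 ≡ 16
sig^16 ≡ 16^2 = 256 ≡ 61
sig^32 ≡ 61^2 = 3721 ≡ 16
41 = 32 + 8 + 1, so sig^41 ≡ 16·16·33 ≡ 63 (mod 65)
The recovered value 63 does not match the digest 34.

fails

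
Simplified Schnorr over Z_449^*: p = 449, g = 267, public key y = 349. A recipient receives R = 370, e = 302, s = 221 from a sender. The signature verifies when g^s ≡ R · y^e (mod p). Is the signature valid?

valid

g^s mod p:
Squares mod 449: 267^1≡267, 267^2≡347, 267^4≡77, 267^8≡92, 267^16≡382, 267^32≡448, 267^64≡1, 267^128≡1
221 = 128 + 64 + 16 + 8 + 4 + 1, so 267^221 ≡ 1·1·382·92·77·267 ≡ 84 (mod 449)
R · y^e mod p:
Squares mod 449: 349^1≡349, 349^2≡122, 349^4≡67, 349^8≡448, 349^16≡1, 349^32≡1, 349^64≡1, 349^128≡1, 349^256≡1
302 = 256 + 32 + 8 + 4 + 2, so 349^302 ≡ 1·1·448·67·122 ≡ 357 (mod 449)
370·357 = 132090 ≡ 84 (mod 449)
84 ≡ 84 (mod 449); signature holds.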